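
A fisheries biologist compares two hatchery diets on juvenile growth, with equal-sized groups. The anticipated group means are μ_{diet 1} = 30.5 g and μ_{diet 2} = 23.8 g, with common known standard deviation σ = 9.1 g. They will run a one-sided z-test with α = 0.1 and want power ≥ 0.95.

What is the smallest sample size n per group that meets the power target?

Standardized effect: d = |μ_{diet 1} − μ_{diet 2}| / σ = |30.5 − 23.8| / 9.1 = 0.7363
Set Φ(δ − 1.282) = 0.95; then δ − 1.282 = Φ⁻¹(0.95) = 1.645, giving δ = 2.926.
δ = d·√(n/2) ⇒ n = 2(δ/d)² = 2 × (2.926 / 0.7363)² = 31.60.
Rounding up, n = 32 per group.

n = 32 per group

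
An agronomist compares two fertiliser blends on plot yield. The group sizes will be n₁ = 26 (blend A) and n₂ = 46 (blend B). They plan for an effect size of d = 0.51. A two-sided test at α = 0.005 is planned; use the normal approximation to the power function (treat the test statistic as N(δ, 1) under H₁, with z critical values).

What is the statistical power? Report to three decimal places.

Noncentrality parameter: λ = d / √(1/n₁ + 1/n₂) = 0.51 / √(1/26 + 1/46) = 2.0786
Two-sided α = 0.005 → critical value z_{0.0025} = 2.807.
Power = Φ(λ − 2.807) + Φ(−λ − 2.807) = Φ(-0.728) + Φ(-4.886) = 0.2332 + 0.0000 = 0.2332.

Power ≈ 0.233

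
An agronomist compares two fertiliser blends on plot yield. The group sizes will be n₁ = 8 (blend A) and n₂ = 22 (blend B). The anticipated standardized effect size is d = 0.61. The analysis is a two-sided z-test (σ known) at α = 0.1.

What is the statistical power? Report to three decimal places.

Power ≈ 0.434

Noncentrality parameter: δ = d / √(1/n₁ + 1/n₂) = 0.61 / √(1/8 + 1/22) = 1.4775
Two-sided α = 0.1 → critical value z_{0.05} = 1.645.
Power = Φ(δ − 1.645) + Φ(−δ − 1.645) = Φ(-0.167) + Φ(-3.122) = 0.4335 + 0.0009 = 0.4344.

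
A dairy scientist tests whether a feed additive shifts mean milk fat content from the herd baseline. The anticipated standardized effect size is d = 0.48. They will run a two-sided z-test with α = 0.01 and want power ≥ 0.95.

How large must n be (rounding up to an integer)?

For power 0.95 need Φ(δ − z_{0.005}) = 0.95, so δ = z_{0.005} + z_{0.05} = 2.576 + 1.645 = 4.221.
(Ignoring the negligible lower-tail rejection probability gives the usual closed-form inversion.)
δ = d·√n ⇒ n = (δ/d)² = (4.221 / 0.48)² = 77.32.
Rounding up, n = 78.

n = 78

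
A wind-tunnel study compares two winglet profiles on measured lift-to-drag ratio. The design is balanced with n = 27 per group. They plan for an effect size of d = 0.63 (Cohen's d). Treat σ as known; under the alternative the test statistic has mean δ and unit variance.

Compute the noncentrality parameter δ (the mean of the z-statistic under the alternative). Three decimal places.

δ ≈ 2.315

The noncentrality parameter scales effect size by the design's sample-size factor: δ = d·√(n/2) = 0.63 × √(27/2) = 2.3148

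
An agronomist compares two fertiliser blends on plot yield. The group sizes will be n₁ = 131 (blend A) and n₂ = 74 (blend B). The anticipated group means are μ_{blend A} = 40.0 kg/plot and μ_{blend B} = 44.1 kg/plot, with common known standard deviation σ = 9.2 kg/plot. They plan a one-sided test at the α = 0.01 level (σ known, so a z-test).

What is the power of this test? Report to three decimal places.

Power ≈ 0.770

Standardized effect: d = |μ_{blend A} − μ_{blend B}| / σ = |40.0 − 44.1| / 9.2 = 0.4457
Noncentrality parameter: δ = d / √(1/n₁ + 1/n₂) = 0.4457 / √(1/131 + 1/74) = 3.0646
One-sided α = 0.01 → critical value z_{0.01} = 2.326.
Power = P(Z > 2.326 − δ) = Φ(0.738) = 0.7698.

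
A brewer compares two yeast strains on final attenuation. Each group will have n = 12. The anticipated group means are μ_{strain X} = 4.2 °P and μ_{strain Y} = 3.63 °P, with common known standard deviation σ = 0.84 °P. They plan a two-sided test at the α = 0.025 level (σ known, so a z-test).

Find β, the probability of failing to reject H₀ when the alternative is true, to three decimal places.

Standardized effect: d = |μ_{strain X} − μ_{strain Y}| / σ = |4.2 − 3.63| / 0.84 = 0.6786
Noncentrality parameter: δ = d·√(n/2) = 0.6786 × √(12/2) = 1.6622
Two-sided α = 0.025 → critical value z_{0.0125} = 2.241.
Power = Φ(δ − 2.241) + Φ(−δ − 2.241) = Φ(-0.579) + Φ(-3.904) = 0.2812 + 0.0000 = 0.2813.
Type II error: β = 1 − power = 1 − 0.2813 = 0.7187.

β ≈ 0.719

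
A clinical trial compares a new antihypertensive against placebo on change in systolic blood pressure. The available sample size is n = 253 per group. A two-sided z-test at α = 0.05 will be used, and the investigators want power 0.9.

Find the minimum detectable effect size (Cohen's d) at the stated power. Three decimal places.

d ≈ 0.288

Required noncentrality: δ = z_{0.025} + z_{0.10} = 1.960 + 1.282 = 3.242.
(Lower-tail contribution to power is negligible for δ > 0.)
δ = d·√(n/2) ⇒ d = δ/√(n/2) = 3.242/√(253/2) = 0.2882.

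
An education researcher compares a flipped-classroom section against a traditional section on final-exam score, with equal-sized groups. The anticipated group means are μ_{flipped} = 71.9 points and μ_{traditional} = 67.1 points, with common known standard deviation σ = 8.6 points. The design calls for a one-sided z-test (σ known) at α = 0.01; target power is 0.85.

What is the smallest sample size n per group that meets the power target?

n = 73 per group

Standardized effect: d = |μ_{flipped} − μ_{traditional}| / σ = |71.9 − 67.1| / 8.6 = 0.5581
Set Φ(δ − 2.326) = 0.85; then δ − 2.326 = Φ⁻¹(0.85) = 1.036, giving δ = 3.363.
δ = d·√(n/2) ⇒ n = 2(δ/d)² = 2 × (3.363 / 0.5581)² = 72.60.
Rounding up, n = 73 per group.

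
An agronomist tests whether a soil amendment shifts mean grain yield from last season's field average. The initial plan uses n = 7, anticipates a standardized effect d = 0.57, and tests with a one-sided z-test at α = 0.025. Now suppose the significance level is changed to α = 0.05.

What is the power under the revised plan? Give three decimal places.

δ = d·√n = 0.57 × √7 = 1.5081 (unchanged). New critical value: z_{0.05} = 1.645.
Revised power = Φ(δ − 1.645) = Φ(-0.137) = 0.4456.

Power ≈ 0.446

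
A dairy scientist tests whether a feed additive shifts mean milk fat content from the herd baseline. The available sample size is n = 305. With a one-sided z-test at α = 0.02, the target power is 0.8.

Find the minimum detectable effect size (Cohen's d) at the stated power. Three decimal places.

d ≈ 0.166

Need Φ(δ − 2.054) = 0.8, so δ = 2.054 + 0.842 = 2.895.
δ = d·√n ⇒ d = δ/√n = 2.895/√305 = 0.1658.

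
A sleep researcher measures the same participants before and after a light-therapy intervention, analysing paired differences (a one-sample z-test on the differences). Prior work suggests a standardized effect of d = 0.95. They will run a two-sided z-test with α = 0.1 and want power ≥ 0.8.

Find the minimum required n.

For power 0.8 need Φ(δ − z_{0.05}) = 0.8, so δ = z_{0.05} + z_{0.20} = 1.645 + 0.842 = 2.486.
(Ignoring the negligible lower-tail rejection probability gives the usual closed-form inversion.)
δ = d·√n ⇒ n = (δ/d)² = (2.486 / 0.95)² = 6.85.
Round up to the next whole unit.

n = 7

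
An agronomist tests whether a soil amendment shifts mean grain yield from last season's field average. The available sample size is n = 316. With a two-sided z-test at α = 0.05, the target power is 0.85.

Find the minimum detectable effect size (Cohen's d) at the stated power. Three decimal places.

d ≈ 0.169

Required noncentrality: δ = z_{0.025} + z_{0.15} = 1.960 + 1.036 = 2.996.
(Lower-tail contribution to power is negligible for δ > 0.)
δ = d·√n ⇒ d = δ/√n = 2.996/√316 = 0.1686.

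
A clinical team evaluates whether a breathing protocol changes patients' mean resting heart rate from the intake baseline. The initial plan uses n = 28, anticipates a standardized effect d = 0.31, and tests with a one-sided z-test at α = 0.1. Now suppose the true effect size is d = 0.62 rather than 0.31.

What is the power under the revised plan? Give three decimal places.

With d = 0.62: δ = d·√n = 0.62 × √28 = 3.2807. Critical value z_{0.1} = 1.282.
Revised power = Φ(δ − 1.282) = Φ(1.999) = 0.9772.

Power ≈ 0.977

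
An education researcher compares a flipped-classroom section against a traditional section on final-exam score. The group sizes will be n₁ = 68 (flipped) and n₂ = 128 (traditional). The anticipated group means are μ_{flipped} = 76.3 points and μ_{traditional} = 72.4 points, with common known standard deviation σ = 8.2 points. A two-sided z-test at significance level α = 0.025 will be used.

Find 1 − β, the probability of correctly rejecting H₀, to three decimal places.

Power ≈ 0.823

Standardized effect: d = |μ_{flipped} − μ_{traditional}| / σ = |76.3 − 72.4| / 8.2 = 0.4756
Noncentrality parameter: δ = d / √(1/n₁ + 1/n₂) = 0.4756 / √(1/68 + 1/128) = 3.1694
Two-sided α = 0.025 → critical value z_{0.0125} = 2.241.
Power = Φ(δ − 2.241) + Φ(−δ − 2.241) = Φ(0.928) + Φ(-5.411) = 0.8233 + 0.0000 = 0.8233.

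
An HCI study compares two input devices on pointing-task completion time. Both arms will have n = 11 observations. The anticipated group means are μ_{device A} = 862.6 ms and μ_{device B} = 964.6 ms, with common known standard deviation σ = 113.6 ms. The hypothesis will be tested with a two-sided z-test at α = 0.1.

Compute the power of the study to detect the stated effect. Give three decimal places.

Power ≈ 0.678

Standardized effect: d = |μ_{device A} − μ_{device B}| / σ = |862.6 − 964.6| / 113.6 = 0.8979
Noncentrality parameter: δ = d·√(n/2) = 0.8979 × √(11/2) = 2.1057
Critical value for a two-sided test at α = 0.1: z_{α/2} = 1.645.
Power = Φ(δ − 1.645) + Φ(−δ − 1.645) = Φ(0.461) + Φ(-3.751) = 0.6776 + 0.0001 = 0.6776.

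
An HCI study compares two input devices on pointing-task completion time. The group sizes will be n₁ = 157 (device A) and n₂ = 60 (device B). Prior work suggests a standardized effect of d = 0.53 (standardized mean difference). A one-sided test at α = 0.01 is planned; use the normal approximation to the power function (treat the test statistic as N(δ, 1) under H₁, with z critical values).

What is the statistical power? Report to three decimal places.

Noncentrality parameter: δ = d / √(1/n₁ + 1/n₂) = 0.53 / √(1/157 + 1/60) = 3.4920
Critical value for a one-sided test at α = 0.01: z_α = 2.326.
Power = P(Z > 2.326 − δ) = Φ(1.166) = 0.8781.

Power ≈ 0.878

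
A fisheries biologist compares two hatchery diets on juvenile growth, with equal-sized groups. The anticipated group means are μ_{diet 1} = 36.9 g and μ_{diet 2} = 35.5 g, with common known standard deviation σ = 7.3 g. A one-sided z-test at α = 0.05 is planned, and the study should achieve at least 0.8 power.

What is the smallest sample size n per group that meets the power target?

n = 337 per group

Standardized effect: d = |μ_{diet 1} − μ_{diet 2}| / σ = |36.9 − 35.5| / 7.3 = 0.1918
Set Φ(δ − 1.645) = 0.8; then δ − 1.645 = Φ⁻¹(0.8) = 0.842, giving δ = 2.486.
δ = d·√(n/2) ⇒ n = 2(δ/d)² = 2 × (2.486 / 0.1918)² = 336.19.
Rounding up, n = 337 per group.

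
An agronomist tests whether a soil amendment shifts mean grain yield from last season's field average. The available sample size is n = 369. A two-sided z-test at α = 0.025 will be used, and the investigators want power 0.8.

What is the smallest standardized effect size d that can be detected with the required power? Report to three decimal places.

d ≈ 0.160

Need Φ(δ − 2.241) = 0.8, so δ = 2.241 + 0.842 = 3.083.
(The second rejection-region term Φ(−δ − z_{α/2}) is negligible and dropped.)
δ = d·√n ⇒ d = δ/√n = 3.083/√369 = 0.1605.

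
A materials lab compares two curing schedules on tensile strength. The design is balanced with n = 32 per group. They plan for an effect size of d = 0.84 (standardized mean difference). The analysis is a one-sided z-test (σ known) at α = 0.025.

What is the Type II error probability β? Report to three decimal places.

β ≈ 0.081

Noncentrality parameter: δ = d·√(n/2) = 0.84 × √(32/2) = 3.3600
One-sided α = 0.025 → critical value z_{0.025} = 1.960.
Power = P(Z > 1.960 − δ) = Φ(1.400) = 0.9192.
Type II error: β = 1 − power = 1 − 0.9192 = 0.0808.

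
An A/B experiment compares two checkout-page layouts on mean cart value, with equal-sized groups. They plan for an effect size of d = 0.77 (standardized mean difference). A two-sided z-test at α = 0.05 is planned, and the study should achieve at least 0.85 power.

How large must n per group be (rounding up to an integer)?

n = 31 per group

For power 0.85 need Φ(δ − z_{0.025}) = 0.85, so δ = z_{0.025} + z_{0.15} = 1.960 + 1.036 = 2.996.
(For δ > 0 the lower-tail rejection region contributes negligibly to power, so the one-term inversion is standard.)
δ = d·√(n/2) ⇒ n = 2(δ/d)² = 2 × (2.996 / 0.77)² = 30.29.
Rounding up, n = 31 per group.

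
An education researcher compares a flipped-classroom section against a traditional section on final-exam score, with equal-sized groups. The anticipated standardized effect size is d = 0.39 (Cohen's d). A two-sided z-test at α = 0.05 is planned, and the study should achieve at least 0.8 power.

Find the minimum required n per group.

Set Φ(δ − 1.960) = 0.8; then δ − 1.960 = Φ⁻¹(0.8) = 0.842, giving δ = 2.802.
(For δ > 0 the lower-tail rejection region contributes negligibly to power, so the one-term inversion is standard.)
δ = d·√(n/2) ⇒ n = 2(δ/d)² = 2 × (2.802 / 0.39)² = 103.21.
Rounding up, n = 104 per group.

n = 104 per group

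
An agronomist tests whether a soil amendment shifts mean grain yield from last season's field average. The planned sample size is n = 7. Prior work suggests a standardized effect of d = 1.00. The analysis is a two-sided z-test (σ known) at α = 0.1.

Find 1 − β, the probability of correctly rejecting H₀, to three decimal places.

Noncentrality parameter: δ = d·√n = 1.00 × √7 = 2.6458
Critical value for a two-sided test at α = 0.1: z_{α/2} = 1.645.
Power = Φ(δ − 1.645) + Φ(−δ − 1.645) = Φ(1.001) + Φ(-4.291) = 0.8416 + 0.0000 = 0.8416.

Power ≈ 0.842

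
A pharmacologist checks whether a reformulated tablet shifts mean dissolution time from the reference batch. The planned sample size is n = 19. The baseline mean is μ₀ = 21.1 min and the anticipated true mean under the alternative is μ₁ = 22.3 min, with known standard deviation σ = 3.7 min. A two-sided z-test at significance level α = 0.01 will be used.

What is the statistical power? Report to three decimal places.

Power ≈ 0.123

Standardized effect: d = |μ₁ − μ₀| / σ = |22.3 − 21.1| / 3.7 = 0.3243
Noncentrality parameter: δ = d·√n = 0.3243 × √19 = 1.4137
Critical value for a two-sided test at α = 0.01: z_{α/2} = 2.576.
Power = Φ(δ − 2.576) + Φ(−δ − 2.576) = Φ(-1.162) + Φ(-3.990) = 0.1226 + 0.0000 = 0.1226.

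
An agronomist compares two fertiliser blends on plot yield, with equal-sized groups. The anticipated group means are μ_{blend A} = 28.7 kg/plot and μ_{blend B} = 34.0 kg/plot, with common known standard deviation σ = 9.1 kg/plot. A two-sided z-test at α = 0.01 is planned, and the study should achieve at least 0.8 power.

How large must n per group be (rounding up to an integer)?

Standardized effect: d = |μ_{blend A} − μ_{blend B}| / σ = |28.7 − 34.0| / 9.1 = 0.5824
For power 0.8 need Φ(δ − z_{0.005}) = 0.8, so δ = z_{0.005} + z_{0.20} = 2.576 + 0.842 = 3.417.
(The Φ(−δ − z_{α/2}) term is vanishingly small for δ > 0 and is dropped in the standard sample-size formula.)
δ = d·√(n/2) ⇒ n = 2(δ/d)² = 2 × (3.417 / 0.5824)² = 68.86.
Rounding up, n = 69 per group.

n = 69 per group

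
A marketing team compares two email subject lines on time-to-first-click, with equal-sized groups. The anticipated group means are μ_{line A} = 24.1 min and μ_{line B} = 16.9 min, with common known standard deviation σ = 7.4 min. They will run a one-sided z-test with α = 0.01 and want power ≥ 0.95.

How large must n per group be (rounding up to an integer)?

n = 34 per group

Standardized effect: d = |μ_{line A} − μ_{line B}| / σ = |24.1 − 16.9| / 7.4 = 0.9730
Set Φ(δ − 2.326) = 0.95; then δ − 2.326 = Φ⁻¹(0.95) = 1.645, giving δ = 3.971.
δ = d·√(n/2) ⇒ n = 2(δ/d)² = 2 × (3.971 / 0.9730)² = 33.32.
Round up to the next whole unit.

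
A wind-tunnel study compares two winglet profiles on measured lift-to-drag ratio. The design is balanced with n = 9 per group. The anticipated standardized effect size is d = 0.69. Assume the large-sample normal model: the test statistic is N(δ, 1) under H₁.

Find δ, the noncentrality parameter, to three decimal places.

δ = d·√(n/2) = 0.69 × √(9/2) = 1.4637

δ ≈ 1.464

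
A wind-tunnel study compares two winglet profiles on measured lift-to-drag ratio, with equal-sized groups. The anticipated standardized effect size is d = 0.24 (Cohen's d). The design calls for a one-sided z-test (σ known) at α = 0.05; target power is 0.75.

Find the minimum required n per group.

n = 187 per group

Set Φ(δ − 1.645) = 0.75; then δ − 1.645 = Φ⁻¹(0.75) = 0.674, giving δ = 2.319.
δ = d·√(n/2) ⇒ n = 2(δ/d)² = 2 × (2.319 / 0.24)² = 186.78.
Round up to the next whole unit.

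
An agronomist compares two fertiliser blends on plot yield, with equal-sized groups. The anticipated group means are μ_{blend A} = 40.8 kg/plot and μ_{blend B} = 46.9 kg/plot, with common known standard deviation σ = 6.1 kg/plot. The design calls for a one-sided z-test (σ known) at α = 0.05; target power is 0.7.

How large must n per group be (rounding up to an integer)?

n = 10 per group

Standardized effect: d = |μ_{blend A} − μ_{blend B}| / σ = |40.8 − 46.9| / 6.1 = 1.0000
Set Φ(δ − 1.645) = 0.7; then δ − 1.645 = Φ⁻¹(0.7) = 0.524, giving δ = 2.169.
δ = d·√(n/2) ⇒ n = 2(δ/d)² = 2 × (2.169 / 1.0000)² = 9.41.
Round up to the next whole unit.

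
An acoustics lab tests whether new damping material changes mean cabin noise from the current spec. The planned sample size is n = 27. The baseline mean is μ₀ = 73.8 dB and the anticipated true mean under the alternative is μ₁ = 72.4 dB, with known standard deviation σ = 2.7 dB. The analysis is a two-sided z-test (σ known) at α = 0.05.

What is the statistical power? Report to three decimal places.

Standardized effect: d = |μ₁ − μ₀| / σ = |72.4 − 73.8| / 2.7 = 0.5185
Noncentrality parameter: δ = d·√n = 0.5185 × √27 = 2.6943
Two-sided α = 0.05 → critical value z_{0.025} = 1.960.
Power = Φ(δ − 1.960) + Φ(−δ − 1.960) = Φ(0.734) + Φ(-4.654) = 0.7686 + 0.0000 = 0.7686.

Power ≈ 0.769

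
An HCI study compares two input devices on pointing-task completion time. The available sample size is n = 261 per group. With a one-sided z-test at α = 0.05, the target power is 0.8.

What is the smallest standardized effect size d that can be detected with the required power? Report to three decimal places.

Need Φ(δ − 1.645) = 0.8, so δ = 1.645 + 0.842 = 2.486.
δ = d·√(n/2) ⇒ d = δ/√(n/2) = 2.486/√(261/2) = 0.2177.

d ≈ 0.218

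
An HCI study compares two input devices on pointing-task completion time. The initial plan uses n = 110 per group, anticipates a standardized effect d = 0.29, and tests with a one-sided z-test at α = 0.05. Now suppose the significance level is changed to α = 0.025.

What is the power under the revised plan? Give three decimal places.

δ = d·√(n/2) = 0.29 × √(110/2) = 2.1507 (unchanged). New critical value: z_{0.025} = 1.960.
Revised power = Φ(δ − 1.960) = Φ(0.191) = 0.5756.

Power ≈ 0.576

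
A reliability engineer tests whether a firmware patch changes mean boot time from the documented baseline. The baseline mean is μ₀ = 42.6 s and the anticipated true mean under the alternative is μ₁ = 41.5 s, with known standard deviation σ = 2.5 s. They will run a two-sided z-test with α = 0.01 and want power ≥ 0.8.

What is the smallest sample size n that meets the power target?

n = 61

Standardized effect: d = |μ₁ − μ₀| / σ = |41.5 − 42.6| / 2.5 = 0.4400
For power 0.8 need Φ(δ − z_{0.005}) = 0.8, so δ = z_{0.005} + z_{0.20} = 2.576 + 0.842 = 3.417.
(Ignoring the negligible lower-tail rejection probability gives the usual closed-form inversion.)
δ = d·√n ⇒ n = (δ/d)² = (3.417 / 0.4400)² = 60.33.
Rounding up, n = 61.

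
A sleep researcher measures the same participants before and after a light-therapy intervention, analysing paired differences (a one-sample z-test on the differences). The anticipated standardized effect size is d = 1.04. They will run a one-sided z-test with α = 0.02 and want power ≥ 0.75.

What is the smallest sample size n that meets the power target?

n = 7

For power 0.75 need Φ(δ − z_{0.02}) = 0.75, so δ = z_{0.02} + z_{0.25} = 2.054 + 0.674 = 2.728.
δ = d·√n ⇒ n = (δ/d)² = (2.728 / 1.04)² = 6.88.
Round up to the next whole unit.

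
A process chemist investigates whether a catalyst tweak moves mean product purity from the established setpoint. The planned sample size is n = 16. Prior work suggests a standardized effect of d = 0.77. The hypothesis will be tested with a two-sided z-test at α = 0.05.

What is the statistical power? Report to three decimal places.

Power ≈ 0.869

Noncentrality parameter: δ = d·√n = 0.77 × √16 = 3.0800
Two-sided α = 0.05 → critical value z_{0.025} = 1.960.
Power = Φ(δ − 1.960) + Φ(−δ − 1.960) = Φ(1.120) + Φ(-5.040) = 0.8687 + 0.0000 = 0.8687.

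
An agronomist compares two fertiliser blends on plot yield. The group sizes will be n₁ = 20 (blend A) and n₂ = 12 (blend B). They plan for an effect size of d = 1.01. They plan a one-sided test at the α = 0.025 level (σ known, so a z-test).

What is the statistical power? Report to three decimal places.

Noncentrality parameter: δ = d / √(1/n₁ + 1/n₂) = 1.01 / √(1/20 + 1/12) = 2.7660
Critical value for a one-sided test at α = 0.025: z_α = 1.960.
Power = Φ(δ − 1.960) = Φ(0.806) = 0.7899.

Power ≈ 0.790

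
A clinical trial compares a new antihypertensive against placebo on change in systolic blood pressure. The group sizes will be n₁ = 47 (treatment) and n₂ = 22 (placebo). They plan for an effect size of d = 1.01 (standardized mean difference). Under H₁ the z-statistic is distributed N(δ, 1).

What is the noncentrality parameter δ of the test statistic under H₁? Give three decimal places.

δ ≈ 3.910

The noncentrality parameter scales effect size by the design's sample-size factor: δ = d / √(1/n₁ + 1/n₂) = 1.01 / √(1/47 + 1/22) = 3.9098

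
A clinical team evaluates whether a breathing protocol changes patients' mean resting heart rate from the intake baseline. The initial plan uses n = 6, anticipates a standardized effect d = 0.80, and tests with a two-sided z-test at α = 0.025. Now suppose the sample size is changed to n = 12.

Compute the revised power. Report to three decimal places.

With n = 12: δ = d·√n = 0.80 × √12 = 2.7713. Critical value z_{0.0125} = 2.241.
Revised power = Φ(δ − 2.241) + Φ(−δ − 2.241) = Φ(0.530) + Φ(-5.013) = 0.7019 + 0.0000 = 0.7019.

Power ≈ 0.702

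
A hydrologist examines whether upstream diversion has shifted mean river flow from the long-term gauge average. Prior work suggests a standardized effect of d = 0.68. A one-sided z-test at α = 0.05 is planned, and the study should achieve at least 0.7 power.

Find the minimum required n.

Set Φ(δ − 1.645) = 0.7; then δ − 1.645 = Φ⁻¹(0.7) = 0.524, giving δ = 2.169.
δ = d·√n ⇒ n = (δ/d)² = (2.169 / 0.68)² = 10.18.
Round up to the next whole unit.

n = 11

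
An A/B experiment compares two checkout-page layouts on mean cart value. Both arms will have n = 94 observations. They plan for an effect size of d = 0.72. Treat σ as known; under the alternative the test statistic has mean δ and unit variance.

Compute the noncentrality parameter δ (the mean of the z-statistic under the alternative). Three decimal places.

δ ≈ 4.936

δ = d·√(n/2) = 0.72 × √(94/2) = 4.9361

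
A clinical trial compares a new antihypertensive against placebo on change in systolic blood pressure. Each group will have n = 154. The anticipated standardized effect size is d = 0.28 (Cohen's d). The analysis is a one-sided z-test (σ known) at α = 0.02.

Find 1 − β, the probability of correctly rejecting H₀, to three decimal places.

Noncentrality parameter: λ = d·√(n/2) = 0.28 × √(154/2) = 2.4570
One-sided α = 0.02 → critical value z_{0.02} = 2.054.
Power = P(Z > 2.054 − λ) = Φ(0.403) = 0.6566.

Power ≈ 0.657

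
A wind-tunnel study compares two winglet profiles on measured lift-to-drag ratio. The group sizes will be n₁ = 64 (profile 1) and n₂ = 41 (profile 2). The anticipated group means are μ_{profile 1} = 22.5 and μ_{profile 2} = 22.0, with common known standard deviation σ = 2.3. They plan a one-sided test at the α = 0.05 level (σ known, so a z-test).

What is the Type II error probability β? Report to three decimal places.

Standardized effect: d = |μ_{profile 1} − μ_{profile 2}| / σ = |22.5 − 22.0| / 2.3 = 0.2174
Noncentrality parameter: δ = d / √(1/n₁ + 1/n₂) = 0.2174 / √(1/64 + 1/41) = 1.0867
Critical value for a one-sided test at α = 0.05: z_α = 1.645.
Power = P(Z > 1.645 − δ) = Φ(-0.558) = 0.2884.
Type II error: β = 1 − power = 1 − 0.2884 = 0.7116.

β ≈ 0.712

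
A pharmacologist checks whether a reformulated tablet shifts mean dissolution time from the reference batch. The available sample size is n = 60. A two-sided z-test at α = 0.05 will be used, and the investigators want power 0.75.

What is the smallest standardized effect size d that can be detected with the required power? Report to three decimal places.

Required noncentrality: δ = z_{0.025} + z_{0.25} = 1.960 + 0.674 = 2.634.
(Lower-tail contribution to power is negligible for δ > 0.)
δ = d·√n ⇒ d = δ/√n = 2.634/√60 = 0.3401.

d ≈ 0.340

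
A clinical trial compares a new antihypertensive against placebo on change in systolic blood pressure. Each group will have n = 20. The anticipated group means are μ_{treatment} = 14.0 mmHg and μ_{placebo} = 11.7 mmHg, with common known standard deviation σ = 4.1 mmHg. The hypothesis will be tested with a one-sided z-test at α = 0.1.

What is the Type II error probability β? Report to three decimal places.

Standardized effect: d = |μ_{treatment} − μ_{placebo}| / σ = |14.0 − 11.7| / 4.1 = 0.5610
Noncentrality parameter: δ = d·√(n/2) = 0.5610 × √(20/2) = 1.7740
Critical value for a one-sided test at α = 0.1: z_α = 1.282.
Power = Φ(δ − 1.282) = Φ(0.492) = 0.6888.
Type II error: β = 1 − power = 1 − 0.6888 = 0.3112.

β ≈ 0.311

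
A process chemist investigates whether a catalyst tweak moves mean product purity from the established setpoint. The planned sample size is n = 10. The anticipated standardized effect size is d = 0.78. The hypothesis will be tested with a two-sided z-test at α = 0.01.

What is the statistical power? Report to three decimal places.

Power ≈ 0.457

Noncentrality parameter: λ = d·√n = 0.78 × √10 = 2.4666
Two-sided α = 0.01 → critical value z_{0.005} = 2.576.
Power = Φ(λ − 2.576) + Φ(−λ − 2.576) = Φ(-0.109) + Φ(-5.042) = 0.4565 + 0.0000 = 0.4565.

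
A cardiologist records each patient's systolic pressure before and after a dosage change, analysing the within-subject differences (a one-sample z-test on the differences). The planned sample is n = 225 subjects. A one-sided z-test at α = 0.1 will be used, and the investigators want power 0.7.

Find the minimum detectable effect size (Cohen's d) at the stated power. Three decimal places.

Need Φ(δ − 1.282) = 0.7, so δ = 1.282 + 0.524 = 1.806.
δ = d·√n ⇒ d = δ/√n = 1.806/√225 = 0.1204.

d ≈ 0.120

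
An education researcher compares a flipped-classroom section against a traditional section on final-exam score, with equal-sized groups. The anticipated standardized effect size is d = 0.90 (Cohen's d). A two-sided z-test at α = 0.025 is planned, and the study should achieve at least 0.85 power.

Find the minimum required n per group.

n = 27 per group

Set Φ(δ − 2.241) = 0.85; then δ − 2.241 = Φ⁻¹(0.85) = 1.036, giving δ = 3.278.
(For δ > 0 the lower-tail rejection region contributes negligibly to power, so the one-term inversion is standard.)
δ = d·√(n/2) ⇒ n = 2(δ/d)² = 2 × (3.278 / 0.90)² = 26.53.
Round up to the next whole unit.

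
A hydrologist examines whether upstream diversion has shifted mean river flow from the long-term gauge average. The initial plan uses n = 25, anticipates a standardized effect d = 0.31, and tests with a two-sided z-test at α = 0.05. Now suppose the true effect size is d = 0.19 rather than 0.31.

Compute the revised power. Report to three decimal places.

Power ≈ 0.158

With d = 0.19: δ = d·√n = 0.19 × √25 = 0.9500. Critical value z_{0.025} = 1.960.
Revised power = Φ(δ − 1.960) + Φ(−δ − 1.960) = Φ(-1.010) + Φ(-2.910) = 0.1563 + 0.0018 = 0.1581.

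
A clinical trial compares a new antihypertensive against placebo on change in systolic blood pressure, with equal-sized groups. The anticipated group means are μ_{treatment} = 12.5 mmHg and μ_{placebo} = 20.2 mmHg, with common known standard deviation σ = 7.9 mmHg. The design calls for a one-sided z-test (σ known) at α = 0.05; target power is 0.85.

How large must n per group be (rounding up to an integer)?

Standardized effect: d = |μ_{treatment} − μ_{placebo}| / σ = |12.5 − 20.2| / 7.9 = 0.9747
Set Φ(δ − 1.645) = 0.85; then δ − 1.645 = Φ⁻¹(0.85) = 1.036, giving δ = 2.681.
δ = d·√(n/2) ⇒ n = 2(δ/d)² = 2 × (2.681 / 0.9747)² = 15.14.
Rounding up, n = 16 per group.

n = 16 per group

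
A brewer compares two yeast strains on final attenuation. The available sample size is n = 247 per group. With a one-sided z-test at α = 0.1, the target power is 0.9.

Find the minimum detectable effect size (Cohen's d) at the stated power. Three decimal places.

d ≈ 0.231

Required noncentrality: δ = z_{0.1} + z_{0.10} = 1.282 + 1.282 = 2.563.
δ = d·√(n/2) ⇒ d = δ/√(n/2) = 2.563/√(247/2) = 0.2306.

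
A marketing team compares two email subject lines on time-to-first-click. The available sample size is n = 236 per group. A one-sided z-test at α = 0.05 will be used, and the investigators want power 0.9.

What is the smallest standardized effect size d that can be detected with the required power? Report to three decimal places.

d ≈ 0.269

Need Φ(δ − 1.645) = 0.9, so δ = 1.645 + 1.282 = 2.926.
δ = d·√(n/2) ⇒ d = δ/√(n/2) = 2.926/√(236/2) = 0.2694.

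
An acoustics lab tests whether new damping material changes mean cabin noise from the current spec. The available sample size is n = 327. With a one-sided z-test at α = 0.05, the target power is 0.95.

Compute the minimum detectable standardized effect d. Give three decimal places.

Need Φ(δ − 1.645) = 0.95, so δ = 1.645 + 1.645 = 3.290.
δ = d·√n ⇒ d = δ/√n = 3.290/√327 = 0.1819.

d ≈ 0.182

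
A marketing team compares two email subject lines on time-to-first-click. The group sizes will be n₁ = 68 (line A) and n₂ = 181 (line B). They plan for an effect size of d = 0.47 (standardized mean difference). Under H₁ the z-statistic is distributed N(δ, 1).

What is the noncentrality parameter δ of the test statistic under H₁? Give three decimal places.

δ = d / √(1/n₁ + 1/n₂) = 0.47 / √(1/68 + 1/181) = 3.3044

δ ≈ 3.304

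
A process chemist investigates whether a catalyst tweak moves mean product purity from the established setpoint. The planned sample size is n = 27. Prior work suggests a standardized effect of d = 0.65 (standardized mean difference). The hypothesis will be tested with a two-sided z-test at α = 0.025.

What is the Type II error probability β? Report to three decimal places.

Noncentrality parameter: λ = d·√n = 0.65 × √27 = 3.3775
Critical value for a two-sided test at α = 0.025: z_{α/2} = 2.241.
Power = Φ(λ − 2.241) + Φ(−λ − 2.241) = Φ(1.136) + Φ(-5.619) = 0.8720 + 0.0000 = 0.8720.
Type II error: β = 1 − power = 1 − 0.8720 = 0.1280.

β ≈ 0.128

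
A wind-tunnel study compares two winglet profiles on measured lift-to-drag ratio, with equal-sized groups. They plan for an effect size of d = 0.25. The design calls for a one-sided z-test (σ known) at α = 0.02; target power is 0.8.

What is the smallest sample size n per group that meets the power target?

Set Φ(δ − 2.054) = 0.8; then δ − 2.054 = Φ⁻¹(0.8) = 0.842, giving δ = 2.895.
δ = d·√(n/2) ⇒ n = 2(δ/d)² = 2 × (2.895 / 0.25)² = 268.26.
Rounding up, n = 269 per group.

n = 269 per group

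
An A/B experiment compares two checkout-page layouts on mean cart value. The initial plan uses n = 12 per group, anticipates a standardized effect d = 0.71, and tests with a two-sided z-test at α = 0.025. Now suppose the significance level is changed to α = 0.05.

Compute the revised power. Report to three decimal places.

δ = d·√(n/2) = 0.71 × √(12/2) = 1.7391 (unchanged). New critical value: z_{0.025} = 1.960.
Revised power = Φ(δ − 1.960) + Φ(−δ − 1.960) = Φ(-0.221) + Φ(-3.699) = 0.4126 + 0.0001 = 0.4127.

Power ≈ 0.413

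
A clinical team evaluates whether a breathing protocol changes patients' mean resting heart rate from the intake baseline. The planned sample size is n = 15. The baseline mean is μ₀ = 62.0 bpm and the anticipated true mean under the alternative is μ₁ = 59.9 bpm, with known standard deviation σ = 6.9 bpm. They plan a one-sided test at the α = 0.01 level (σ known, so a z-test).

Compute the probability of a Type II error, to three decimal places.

β ≈ 0.874

Standardized effect: d = |μ₁ − μ₀| / σ = |59.9 − 62.0| / 6.9 = 0.3043
Noncentrality parameter: δ = d·√n = 0.3043 × √15 = 1.1787
One-sided α = 0.01 → critical value z_{0.01} = 2.326.
Power = Φ(δ − 2.326) = Φ(-1.148) = 0.1256.
Type II error: β = 1 − power = 1 − 0.1256 = 0.8744.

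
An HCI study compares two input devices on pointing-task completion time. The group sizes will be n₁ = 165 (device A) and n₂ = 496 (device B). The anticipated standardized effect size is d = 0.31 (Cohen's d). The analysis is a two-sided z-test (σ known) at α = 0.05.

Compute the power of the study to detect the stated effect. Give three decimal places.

Power ≈ 0.932

Noncentrality parameter: δ = d / √(1/n₁ + 1/n₂) = 0.31 / √(1/165 + 1/496) = 3.4494
Two-sided α = 0.05 → critical value z_{0.025} = 1.960.
Power = Φ(δ − 1.960) + Φ(−δ − 1.960) = Φ(1.489) + Φ(-5.409) = 0.9318 + 0.0000 = 0.9318.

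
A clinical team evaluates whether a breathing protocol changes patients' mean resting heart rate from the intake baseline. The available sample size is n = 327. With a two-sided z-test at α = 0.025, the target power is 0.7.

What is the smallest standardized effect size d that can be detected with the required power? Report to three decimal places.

d ≈ 0.153

Need Φ(δ − 2.241) = 0.7, so δ = 2.241 + 0.524 = 2.766.
(The second rejection-region term Φ(−δ − z_{α/2}) is negligible and dropped.)
δ = d·√n ⇒ d = δ/√n = 2.766/√327 = 0.1529.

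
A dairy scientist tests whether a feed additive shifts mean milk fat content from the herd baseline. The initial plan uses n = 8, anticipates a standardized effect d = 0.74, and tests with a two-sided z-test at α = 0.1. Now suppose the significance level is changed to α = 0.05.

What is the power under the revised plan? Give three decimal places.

δ = d·√n = 0.74 × √8 = 2.0930 (unchanged). New critical value: z_{0.025} = 1.960.
Revised power = Φ(δ − 1.960) + Φ(−δ − 1.960) = Φ(0.133) + Φ(-4.053) = 0.5529 + 0.0000 = 0.5530.

Power ≈ 0.553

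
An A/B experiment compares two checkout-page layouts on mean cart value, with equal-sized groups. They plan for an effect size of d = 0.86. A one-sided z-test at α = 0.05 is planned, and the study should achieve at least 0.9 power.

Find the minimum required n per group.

For power 0.9 need Φ(δ − z_{0.05}) = 0.9, so δ = z_{0.05} + z_{0.10} = 1.645 + 1.282 = 2.926.
δ = d·√(n/2) ⇒ n = 2(δ/d)² = 2 × (2.926 / 0.86)² = 23.16.
Round up to the next whole unit.

n = 24 per group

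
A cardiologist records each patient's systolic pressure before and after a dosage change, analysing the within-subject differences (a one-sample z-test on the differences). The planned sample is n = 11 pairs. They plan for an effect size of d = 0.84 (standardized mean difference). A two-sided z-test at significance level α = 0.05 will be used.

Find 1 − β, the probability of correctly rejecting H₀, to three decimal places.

Noncentrality parameter: δ = d·√n = 0.84 × √11 = 2.7860
Critical value for a two-sided test at α = 0.05: z_{α/2} = 1.960.
Power = Φ(δ − 1.960) + Φ(−δ − 1.960) = Φ(0.826) + Φ(-4.746) = 0.7956 + 0.0000 = 0.7956.

Power ≈ 0.796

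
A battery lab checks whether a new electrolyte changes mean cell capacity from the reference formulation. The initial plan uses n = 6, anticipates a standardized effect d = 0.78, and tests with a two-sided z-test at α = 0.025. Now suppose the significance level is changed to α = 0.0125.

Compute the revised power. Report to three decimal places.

δ = d·√n = 0.78 × √6 = 1.9106 (unchanged). New critical value: z_{0.0063} = 2.498.
Revised power = Φ(δ − 2.498) + Φ(−δ − 2.498) = Φ(-0.587) + Φ(-4.408) = 0.2786 + 0.0000 = 0.2786.

Power ≈ 0.279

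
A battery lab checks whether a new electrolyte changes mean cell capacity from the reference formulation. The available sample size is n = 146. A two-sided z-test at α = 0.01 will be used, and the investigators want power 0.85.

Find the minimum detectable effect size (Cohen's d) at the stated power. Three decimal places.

d ≈ 0.299

Need Φ(δ − 2.576) = 0.85, so δ = 2.576 + 1.036 = 3.612.
(The second rejection-region term Φ(−δ − z_{α/2}) is negligible and dropped.)
δ = d·√n ⇒ d = δ/√n = 3.612/√146 = 0.2990.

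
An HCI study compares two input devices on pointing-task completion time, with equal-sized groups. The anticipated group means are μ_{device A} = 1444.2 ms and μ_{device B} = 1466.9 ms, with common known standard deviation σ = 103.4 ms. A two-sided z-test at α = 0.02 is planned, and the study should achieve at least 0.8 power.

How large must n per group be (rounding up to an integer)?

n = 417 per group

Standardized effect: d = |μ_{device A} − μ_{device B}| / σ = |1444.2 − 1466.9| / 103.4 = 0.2195
Set Φ(δ − 2.326) = 0.8; then δ − 2.326 = Φ⁻¹(0.8) = 0.842, giving δ = 3.168.
(Ignoring the negligible lower-tail rejection probability gives the usual closed-form inversion.)
δ = d·√(n/2) ⇒ n = 2(δ/d)² = 2 × (3.168 / 0.2195)² = 416.47.
Rounding up, n = 417 per group.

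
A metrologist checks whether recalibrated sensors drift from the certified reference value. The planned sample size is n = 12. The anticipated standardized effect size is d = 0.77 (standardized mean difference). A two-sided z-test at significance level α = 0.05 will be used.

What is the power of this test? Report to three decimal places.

Power ≈ 0.760

Noncentrality parameter: δ = d·√n = 0.77 × √12 = 2.6674
Two-sided α = 0.05 → critical value z_{0.025} = 1.960.
Power = Φ(δ − 1.960) + Φ(−δ − 1.960) = Φ(0.707) + Φ(-4.627) = 0.7603 + 0.0000 = 0.7603.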